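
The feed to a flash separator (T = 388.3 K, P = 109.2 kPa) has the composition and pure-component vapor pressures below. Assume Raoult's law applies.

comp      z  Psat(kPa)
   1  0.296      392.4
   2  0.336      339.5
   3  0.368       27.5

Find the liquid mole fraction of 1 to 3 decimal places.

Raoult's law: Kᵢ = Pᵢˢᵃᵗ/P = Pᵢˢᵃᵗ/109.2.
  K_1 = 392.4/109.2 = 3.59341, K_2 = 339.5/109.2 = 3.10897, K_3 = 27.5/109.2 = 0.25183
Newton iteration, V/F⁰ = 0.41:
  V/F = 0.410: g = 0.3549, g' = -1.326 → V/F = 0.678
  V/F = 0.678: g = 0.0116, g' = -1.363 → V/F = 0.686
Converged at V/F = 0.686.
Compositions from xᵢ = zᵢ/(1+V/F(Kᵢ−1)), yᵢ = Kᵢxᵢ:
  1: x = 0.106, y = 0.383
  2: x = 0.137, y = 0.427
  3: x = 0.756, y = 0.190

x_1 = 0.106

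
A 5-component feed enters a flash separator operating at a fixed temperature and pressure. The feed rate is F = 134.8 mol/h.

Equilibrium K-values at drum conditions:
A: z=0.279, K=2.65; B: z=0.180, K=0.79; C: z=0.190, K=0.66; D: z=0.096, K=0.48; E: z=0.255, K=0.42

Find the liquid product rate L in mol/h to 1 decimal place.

Let β = V/F and solve Σ zᵢ(Kᵢ−1)/(1+β(Kᵢ−1)) = 0.
Check two-phase: ΣzᵢKᵢ = 1.160 > 1 and Σzᵢ/Kᵢ = 1.428 > 1, so g(0) = 0.160 > 0 and g(1) = -0.428 < 0.
Newton iteration, β⁰ = 0.5:
  β = 0.500: g = -0.1436, g' = -0.487 → β = 0.205
  β = 0.205: g = 0.0111, g' = -0.601 → β = 0.224
Converged at β = 0.224.
Then V = β·F = 0.2241·134.8 = 30.2 mol/h and L = F − V = 104.6 mol/h.

L = 104.6 mol/h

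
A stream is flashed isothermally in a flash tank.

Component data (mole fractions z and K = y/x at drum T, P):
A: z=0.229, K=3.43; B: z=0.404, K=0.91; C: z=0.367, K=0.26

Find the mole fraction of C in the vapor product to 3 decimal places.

y_C = 0.114

Material balance + equilibrium reduce to Σ zᵢ(Kᵢ−1)/(1+ψ(Kᵢ−1)) = 0.
Check two-phase: ΣzᵢKᵢ = 1.249 > 1 and Σzᵢ/Kᵢ = 1.922 > 1, so g(0) = 0.249 > 0 and g(1) = -0.922 < 0.
Newton iteration, ψ⁰ = 0.41:
  ψ = 0.410: g = -0.1489, g' = -0.757 → ψ = 0.213
  ψ = 0.213: g = 0.0069, g' = -0.873 → ψ = 0.221
Converged at ψ = 0.221.
Compositions from xᵢ = zᵢ/(1+ψ(Kᵢ−1)), yᵢ = Kᵢxᵢ:
  A: x = 0.149, y = 0.511
  B: x = 0.412, y = 0.375
  C: x = 0.439, y = 0.114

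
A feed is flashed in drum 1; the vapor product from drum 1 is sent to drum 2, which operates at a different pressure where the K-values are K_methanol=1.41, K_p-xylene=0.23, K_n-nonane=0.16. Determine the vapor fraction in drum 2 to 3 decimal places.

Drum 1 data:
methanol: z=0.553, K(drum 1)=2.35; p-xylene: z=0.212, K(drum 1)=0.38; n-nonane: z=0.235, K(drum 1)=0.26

V/F (drum 2) = 0.478

Drum 1:
Let ψ₁ = V/F and solve Σ zᵢ(Kᵢ−1)/(1+ψ₁(Kᵢ−1)) = 0.
Check two-phase: ΣzᵢKᵢ = 1.441 > 1 and Σzᵢ/Kᵢ = 1.697 > 1, so g(0) = 0.441 > 0 and g(1) = -0.697 < 0.
Newton–Raphson from ψ₁ = 0.5:
  ψ₁ = 0.500: g = -0.0208, g' = -0.855 → ψ₁ = 0.476
  ψ₁ = 0.476: g = -0.0001, g' = -0.844 → ψ₁ = 0.475
Converged at ψ₁ = 0.475.
Drum-1 compositions:
  methanol: x = 0.337, y = 0.791
  p-xylene: x = 0.301, y = 0.114
  n-nonane: x = 0.363, y = 0.094
Drum-2 feed = drum-1 vapor: z₂ = (0.7915, 0.1142, 0.0943).
Drum 2:
Rachford–Rice: g(ψ₂) = Σ zᵢ(Kᵢ−1)/(1+ψ₂(Kᵢ−1)) = 0.
g(0) = ΣzᵢKᵢ − 1 = 0.157 and g(1) = 1 − Σzᵢ/Kᵢ = -0.647, so a root lies in (0, 1).
Newton–Raphson from ψ₂ = 0.57:
  ψ₂ = 0.570: g = -0.0457, g' = -0.547 → ψ₂ = 0.487
  ψ₂ = 0.487: g = -0.0041, g' = -0.456 → ψ₂ = 0.478
Converged at ψ₂ = 0.478.
  methanol: x = 0.662, y = 0.933
  p-xylene: x = 0.181, y = 0.042
  n-nonane: x = 0.157, y = 0.025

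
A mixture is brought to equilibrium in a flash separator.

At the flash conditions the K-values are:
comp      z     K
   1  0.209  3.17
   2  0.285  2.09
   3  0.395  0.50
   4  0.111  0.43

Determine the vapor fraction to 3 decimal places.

ψ = 0.611

Rachford–Rice: g(ψ) = Σ zᵢ(Kᵢ−1)/(1+ψ(Kᵢ−1)) = 0.
g(0) = ΣzᵢKᵢ − 1 = 0.503 and g(1) = 1 − Σzᵢ/Kᵢ = -0.250, so a root lies in (0, 1).
Newton–Raphson from ψ = 0.5:
  ψ = 0.500: g = 0.0668, g' = -0.614 → ψ = 0.609
  ψ = 0.609: g = 0.0014, g' = -0.594 → ψ = 0.611
Converged at ψ = 0.611.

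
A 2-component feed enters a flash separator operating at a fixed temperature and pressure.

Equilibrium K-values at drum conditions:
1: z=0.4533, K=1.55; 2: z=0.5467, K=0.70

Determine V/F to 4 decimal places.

V/F = 0.5170

Material balance + equilibrium reduce to Σ zᵢ(Kᵢ−1)/(1+V/F(Kᵢ−1)) = 0.
g(0) = ΣzᵢKᵢ − 1 = 0.0853 and g(1) = 1 − Σzᵢ/Kᵢ = -0.0735, so a root lies in (0, 1).
Newton–Raphson from V/F = 0.5:
  V/F = 0.5000: g = 0.00259, g' = -0.1525 → V/F = 0.5170
Converged at V/F = 0.5170.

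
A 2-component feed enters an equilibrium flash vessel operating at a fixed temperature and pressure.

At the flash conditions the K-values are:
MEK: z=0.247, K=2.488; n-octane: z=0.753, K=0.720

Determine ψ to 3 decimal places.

ψ = 0.376

Let ψ = V/F and solve Σ zᵢ(Kᵢ−1)/(1+ψ(Kᵢ−1)) = 0.
g(0) = ΣzᵢKᵢ − 1 = 0.157 and g(1) = 1 − Σzᵢ/Kᵢ = -0.145, so a root lies in (0, 1).
Binary case is linear: z₁(K₁−1)(1+ψ(K₂−1)) + z₂(K₂−1)(1+ψ(K₁−1)) = 0
⇒ ψ = [z₁(K₁−1)+z₂(K₂−1)] / [−(K₁−1)(K₂−1)] = 0.1567/0.4166 = 0.376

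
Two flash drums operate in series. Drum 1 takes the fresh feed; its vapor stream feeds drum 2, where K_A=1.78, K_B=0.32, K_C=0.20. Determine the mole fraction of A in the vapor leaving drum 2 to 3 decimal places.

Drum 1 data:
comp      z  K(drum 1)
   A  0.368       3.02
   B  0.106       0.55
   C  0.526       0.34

y_A (drum 2) = 0.887

Drum 1:
Material balance + equilibrium reduce to Σ zᵢ(Kᵢ−1)/(1+ψ₁(Kᵢ−1)) = 0.
Check two-phase: ΣzᵢKᵢ = 1.349 > 1 and Σzᵢ/Kᵢ = 1.862 > 1, so g(0) = 0.349 > 0 and g(1) = -0.862 < 0.
Iterate (Newton) starting at ψ₁ = 0.38:
  ψ₁ = 0.380: g = -0.1004, g' = -0.920 → ψ₁ = 0.271
  ψ₁ = 0.271: g = 0.0034, g' = -0.995 → ψ₁ = 0.274
Converged at ψ₁ = 0.274.
Drum-1 compositions:
  A: x = 0.237, y = 0.715
  B: x = 0.121, y = 0.067
  C: x = 0.642, y = 0.218
Drum-2 feed = drum-1 vapor: z₂ = (0.7151, 0.0665, 0.2184).
Drum 2:
Let ψ₂ = V/F and solve Σ zᵢ(Kᵢ−1)/(1+ψ₂(Kᵢ−1)) = 0.
g(0) = ΣzᵢKᵢ − 1 = 0.338 and g(1) = 1 − Σzᵢ/Kᵢ = -0.701, so a root lies in (0, 1).
Newton–Raphson from ψ₂ = 0.5:
  ψ₂ = 0.500: g = 0.0416, g' = -0.684 → ψ₂ = 0.561
  ψ₂ = 0.561: g = -0.0019, g' = -0.751 → ψ₂ = 0.558
Converged at ψ₂ = 0.558.
  A: x = 0.498, y = 0.887
  B: x = 0.107, y = 0.034
  C: x = 0.395, y = 0.079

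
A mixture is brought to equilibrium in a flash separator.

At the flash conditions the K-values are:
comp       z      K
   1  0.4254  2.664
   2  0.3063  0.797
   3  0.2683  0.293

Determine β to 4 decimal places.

Newton iteration, β⁰ = 0.5:
  β = 0.5000: g = 0.02378, g' = -0.6875 → β = 0.5346
  β = 0.5346: g = -0.00007, g' = -0.6924 → β = 0.5345
Converged at β = 0.5345.

β = 0.5345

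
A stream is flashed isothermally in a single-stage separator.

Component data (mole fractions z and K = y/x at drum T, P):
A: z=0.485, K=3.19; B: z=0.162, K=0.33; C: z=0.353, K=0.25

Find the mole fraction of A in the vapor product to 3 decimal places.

y_A = 0.794

Rachford–Rice: g(ψ) = Σ zᵢ(Kᵢ−1)/(1+ψ(Kᵢ−1)) = 0.
Feasibility: ΣzᵢKᵢ = 1.689, Σzᵢ/Kᵢ = 2.055 — both > 1, two phases present.
Newton–Raphson from ψ = 0.66:
  ψ = 0.660: g = -0.2845, g' = -1.401 → ψ = 0.457
  ψ = 0.457: g = -0.0284, g' = -1.192 → ψ = 0.433
Converged at ψ = 0.433.
Compositions from xᵢ = zᵢ/(1+ψ(Kᵢ−1)), yᵢ = Kᵢxᵢ:
  A: x = 0.249, y = 0.794
  B: x = 0.228, y = 0.075
  C: x = 0.523, y = 0.131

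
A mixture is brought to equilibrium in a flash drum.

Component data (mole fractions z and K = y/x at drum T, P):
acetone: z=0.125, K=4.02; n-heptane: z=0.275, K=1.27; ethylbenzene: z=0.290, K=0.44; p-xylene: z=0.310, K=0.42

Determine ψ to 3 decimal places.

ψ = 0.099

Rachford–Rice: g(ψ) = Σ zᵢ(Kᵢ−1)/(1+ψ(Kᵢ−1)) = 0.
Check two-phase: ΣzᵢKᵢ = 1.110 > 1 and Σzᵢ/Kᵢ = 1.645 > 1, so g(0) = 0.110 > 0 and g(1) = -0.645 < 0.
Newton–Raphson from ψ = 0.41:
  ψ = 0.410: g = -0.2112, g' = -0.577 → ψ = 0.044
  ψ = 0.044: g = 0.0559, g' = -1.115 → ψ = 0.094
  ψ = 0.094: g = 0.0050, g' = -0.929 → ψ = 0.099
Converged at ψ = 0.099.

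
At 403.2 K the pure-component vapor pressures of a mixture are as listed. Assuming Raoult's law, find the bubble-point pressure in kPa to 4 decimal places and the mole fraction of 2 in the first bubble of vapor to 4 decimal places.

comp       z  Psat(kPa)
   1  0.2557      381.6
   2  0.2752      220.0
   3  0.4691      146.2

Pbub = 226.7015 kPa, y_2 = 0.2671

At the bubble point ψ → 0, so ΣzᵢKᵢ = 1 with Kᵢ = Pᵢˢᵃᵗ/P ⇒ P = ΣzᵢPᵢˢᵃᵗ.
P = 0.2557·381.6 + 0.2752·220.0 + 0.4691·146.2 = 226.7015 kPa
yᵢ = zᵢPᵢˢᵃᵗ/P ⇒ y_2 = 0.2752·220.0/226.7015 = 0.2671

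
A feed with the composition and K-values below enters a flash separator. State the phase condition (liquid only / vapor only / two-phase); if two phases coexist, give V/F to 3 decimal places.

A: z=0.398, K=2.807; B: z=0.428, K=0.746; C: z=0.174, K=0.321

two-phase, V/F = 0.631

ΣzᵢKᵢ = 1.492; Σzᵢ/Kᵢ = 1.258.
Both exceed 1, so a two-phase solution exists.
Let ψ = V/F and solve Σ zᵢ(Kᵢ−1)/(1+ψ(Kᵢ−1)) = 0.
Newton–Raphson from ψ = 0.64:
  ψ = 0.640: g = -0.0053, g' = -0.570 → ψ = 0.631
Converged at ψ = 0.631.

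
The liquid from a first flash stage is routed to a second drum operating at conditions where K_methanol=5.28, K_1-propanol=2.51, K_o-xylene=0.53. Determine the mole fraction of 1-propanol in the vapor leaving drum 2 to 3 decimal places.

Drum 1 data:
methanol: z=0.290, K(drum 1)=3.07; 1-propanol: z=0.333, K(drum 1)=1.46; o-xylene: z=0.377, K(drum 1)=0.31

Drum 1:
Let ψ₁ = V/F and solve Σ zᵢ(Kᵢ−1)/(1+ψ₁(Kᵢ−1)) = 0.
Feasibility: ΣzᵢKᵢ = 1.493, Σzᵢ/Kᵢ = 1.539 — both > 1, two phases present.
Newton iteration, ψ₁⁰ = 0.54:
  ψ₁ = 0.540: g = -0.0085, g' = -0.778 → ψ₁ = 0.529
Converged at ψ₁ = 0.529.
Drum-1 compositions:
  methanol: x = 0.138, y = 0.425
  1-propanol: x = 0.268, y = 0.391
  o-xylene: x = 0.594, y = 0.184
Drum-2 feed = drum-1 liquid: z₂ = (0.1384, 0.2678, 0.5938).
Drum 2:
Let ψ₂ = V/F and solve Σ zᵢ(Kᵢ−1)/(1+ψ₂(Kᵢ−1)) = 0.
Check two-phase: ΣzᵢKᵢ = 1.718 > 1 and Σzᵢ/Kᵢ = 1.253 > 1, so g(0) = 0.718 > 0 and g(1) = -0.253 < 0.
Iterate (Newton) starting at ψ₂ = 0.5:
  ψ₂ = 0.500: g = 0.0543, g' = -0.680 → ψ₂ = 0.580
  ψ₂ = 0.580: g = 0.0021, g' = -0.631 → ψ₂ = 0.583
Converged at ψ₂ = 0.583.
  methanol: x = 0.040, y = 0.209
  1-propanol: x = 0.142, y = 0.357
  o-xylene: x = 0.818, y = 0.434

y_1-propanol (drum 2) = 0.357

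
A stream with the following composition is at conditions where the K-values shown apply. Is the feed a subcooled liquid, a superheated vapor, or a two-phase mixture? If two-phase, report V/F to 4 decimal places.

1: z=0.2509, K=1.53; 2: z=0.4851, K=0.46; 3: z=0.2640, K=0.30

subcooled liquid

ΣzᵢKᵢ = 0.6862; Σzᵢ/Kᵢ = 2.0986.
Since ΣzᵢKᵢ < 1 the mixture is below its bubble point — single liquid phase.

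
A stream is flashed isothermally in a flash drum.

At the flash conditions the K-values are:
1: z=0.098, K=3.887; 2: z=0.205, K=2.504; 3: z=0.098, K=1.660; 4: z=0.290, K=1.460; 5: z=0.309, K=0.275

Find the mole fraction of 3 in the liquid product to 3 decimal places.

Newton–Raphson from ψ = 0.59:
  ψ = 0.590: g = 0.0280, g' = -0.798 → ψ = 0.625
  ψ = 0.625: g = -0.0005, g' = -0.829 → ψ = 0.624
Converged at ψ = 0.624.
Compositions from xᵢ = zᵢ/(1+ψ(Kᵢ−1)), yᵢ = Kᵢxᵢ:
  1: x = 0.035, y = 0.136
  2: x = 0.106, y = 0.265
  3: x = 0.069, y = 0.115
  4: x = 0.225, y = 0.329
  5: x = 0.565, y = 0.155

x_3 = 0.069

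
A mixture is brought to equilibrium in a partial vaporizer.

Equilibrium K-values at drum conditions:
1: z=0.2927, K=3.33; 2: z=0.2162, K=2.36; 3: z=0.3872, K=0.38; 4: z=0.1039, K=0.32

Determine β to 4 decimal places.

Material balance + equilibrium reduce to Σ zᵢ(Kᵢ−1)/(1+β(Kᵢ−1)) = 0.
g(0) = ΣzᵢKᵢ − 1 = 0.6653 and g(1) = 1 − Σzᵢ/Kᵢ = -0.5231, so a root lies in (0, 1).
Iterate (Newton) starting at β = 0.66:
  β = 0.6600: g = -0.11083, g' = -0.9423 → β = 0.5424
  β = 0.5424: g = -0.00315, g' = -0.9010 → β = 0.5389
Converged at β = 0.5389.

β = 0.5389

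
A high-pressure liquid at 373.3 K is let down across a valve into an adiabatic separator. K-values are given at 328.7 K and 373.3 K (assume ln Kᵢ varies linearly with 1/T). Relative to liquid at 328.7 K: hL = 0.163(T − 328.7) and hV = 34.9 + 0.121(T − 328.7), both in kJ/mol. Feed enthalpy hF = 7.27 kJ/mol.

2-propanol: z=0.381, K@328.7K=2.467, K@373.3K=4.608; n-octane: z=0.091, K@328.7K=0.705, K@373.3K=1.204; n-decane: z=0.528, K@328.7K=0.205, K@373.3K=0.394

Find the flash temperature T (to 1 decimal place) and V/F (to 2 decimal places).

Adiabatic flash: solve Rachford–Rice at each trial T, then check hF = ψ·hV(T) + (1−ψ)·hL(T).
  T = 328.7 K: K = (2.467, 0.705, 0.205), RR gives ψ = 0.104, H_out = 3.618 kJ/mol
  T = 373.3 K: K = (4.608, 1.204, 0.394), RR gives ψ = 0.547, H_out = 25.348 kJ/mol
  T = 351.0 K: K = (3.439, 0.937, 0.290), RR gives ψ = 0.347, H_out = 15.426 kJ/mol
  T = 339.9 K: K = (2.931, 0.817, 0.245), RR gives ψ = 0.239, H_out = 10.052 kJ/mol
  T = 334.3 K: K = (2.693, 0.760, 0.225), RR gives ψ = 0.176, H_out = 7.015 kJ/mol
  T = 337.1 K: K = (2.810, 0.788, 0.235), RR gives ψ = 0.208, H_out = 8.571 kJ/mol
  T = 335.7 K: K = (2.751, 0.774, 0.230), RR gives ψ = 0.193, H_out = 7.803 kJ/mol
  T = 335.0 K: K = (2.722, 0.767, 0.227), RR gives ψ = 0.184, H_out = 7.412 kJ/mol
Linear interpolation between T = 334.3 (H_out = 7.015) and T = 335.0 (H_out = 7.412) on hF = 7.27 gives T ≈ 334.7 K, at which ψ = 0.18.

T = 334.7 K, V/F = 0.18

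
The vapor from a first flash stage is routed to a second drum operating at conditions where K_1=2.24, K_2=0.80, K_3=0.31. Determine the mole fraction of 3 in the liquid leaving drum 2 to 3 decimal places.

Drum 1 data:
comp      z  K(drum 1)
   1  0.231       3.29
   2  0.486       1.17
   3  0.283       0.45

x_3 (drum 2) = 0.252

Drum 1:
Material balance + equilibrium reduce to Σ zᵢ(Kᵢ−1)/(1+ψ₁(Kᵢ−1)) = 0.
Check two-phase: ΣzᵢKᵢ = 1.456 > 1 and Σzᵢ/Kᵢ = 1.114 > 1, so g(0) = 0.456 > 0 and g(1) = -0.114 < 0.
Newton–Raphson from ψ₁ = 0.5:
  ψ₁ = 0.500: g = 0.1081, g' = -0.438 → ψ₁ = 0.747
  ψ₁ = 0.747: g = 0.0044, g' = -0.423 → ψ₁ = 0.757
Converged at ψ₁ = 0.757.
Drum-1 compositions:
  1: x = 0.085, y = 0.278
  2: x = 0.431, y = 0.504
  3: x = 0.485, y = 0.218
Drum-2 feed = drum-1 vapor: z₂ = (0.2780, 0.5038, 0.2182).
Drum 2:
Material balance + equilibrium reduce to Σ zᵢ(Kᵢ−1)/(1+ψ₂(Kᵢ−1)) = 0.
Check two-phase: ΣzᵢKᵢ = 1.093 > 1 and Σzᵢ/Kᵢ = 1.458 > 1, so g(0) = 0.093 > 0 and g(1) = -0.458 < 0.
Iterate (Newton) starting at ψ₂ = 0.57:
  ψ₂ = 0.570: g = -0.1599, g' = -0.455 → ψ₂ = 0.218
  ψ₂ = 0.218: g = -0.0113, g' = -0.431 → ψ₂ = 0.192
Converged at ψ₂ = 0.192.
  1: x = 0.224, y = 0.503
  2: x = 0.524, y = 0.419
  3: x = 0.252, y = 0.078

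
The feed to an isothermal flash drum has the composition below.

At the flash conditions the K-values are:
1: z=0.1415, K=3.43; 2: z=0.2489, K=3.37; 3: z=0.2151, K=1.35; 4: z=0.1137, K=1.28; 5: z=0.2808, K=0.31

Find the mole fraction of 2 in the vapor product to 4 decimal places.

y_2 = 0.2967

Iterate (Newton) starting at ψ = 0.41:
  ψ = 0.4100: g = 0.29563, g' = -0.8566 → ψ = 0.7551
  ψ = 0.7551: g = 0.01405, g' = -0.8889 → ψ = 0.7709
  ψ = 0.7709: g = -0.00015, g' = -0.9087 → ψ = 0.7708
Converged at ψ = 0.7708.
Compositions from xᵢ = zᵢ/(1+ψ(Kᵢ−1)), yᵢ = Kᵢxᵢ:
  1: x = 0.0493, y = 0.1689
  2: x = 0.0881, y = 0.2967
  3: x = 0.1694, y = 0.2287
  4: x = 0.0935, y = 0.1197
  5: x = 0.5998, y = 0.1859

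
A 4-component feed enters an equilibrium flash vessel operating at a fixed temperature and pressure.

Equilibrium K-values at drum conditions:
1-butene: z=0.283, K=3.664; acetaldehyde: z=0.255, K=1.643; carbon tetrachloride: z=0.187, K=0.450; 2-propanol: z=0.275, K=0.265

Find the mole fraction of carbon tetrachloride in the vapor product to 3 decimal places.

Rachford–Rice: g(ψ) = Σ zᵢ(Kᵢ−1)/(1+ψ(Kᵢ−1)) = 0.
g(0) = ΣzᵢKᵢ − 1 = 0.613 and g(1) = 1 − Σzᵢ/Kᵢ = -0.686, so a root lies in (0, 1).
Newton–Raphson from ψ = 0.5:
  ψ = 0.500: g = -0.0141, g' = -0.909 → ψ = 0.485
Converged at ψ = 0.485.
Compositions from xᵢ = zᵢ/(1+ψ(Kᵢ−1)), yᵢ = Kᵢxᵢ:
  1-butene: x = 0.124, y = 0.453
  acetaldehyde: x = 0.194, y = 0.319
  carbon tetrachloride: x = 0.255, y = 0.115
  2-propanol: x = 0.427, y = 0.113

y_carbon tetrachloride = 0.115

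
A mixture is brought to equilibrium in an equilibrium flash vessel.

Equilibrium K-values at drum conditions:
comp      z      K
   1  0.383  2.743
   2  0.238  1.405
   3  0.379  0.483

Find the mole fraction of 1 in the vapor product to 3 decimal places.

y_1 = 0.428

Newton–Raphson from V/F = 0.5:
  V/F = 0.500: g = 0.1726, g' = -0.543 → V/F = 0.818
  V/F = 0.818: g = 0.0083, g' = -0.524 → V/F = 0.833
Converged at V/F = 0.833.
Compositions from xᵢ = zᵢ/(1+V/F(Kᵢ−1)), yᵢ = Kᵢxᵢ:
  1: x = 0.156, y = 0.428
  2: x = 0.178, y = 0.250
  3: x = 0.666, y = 0.322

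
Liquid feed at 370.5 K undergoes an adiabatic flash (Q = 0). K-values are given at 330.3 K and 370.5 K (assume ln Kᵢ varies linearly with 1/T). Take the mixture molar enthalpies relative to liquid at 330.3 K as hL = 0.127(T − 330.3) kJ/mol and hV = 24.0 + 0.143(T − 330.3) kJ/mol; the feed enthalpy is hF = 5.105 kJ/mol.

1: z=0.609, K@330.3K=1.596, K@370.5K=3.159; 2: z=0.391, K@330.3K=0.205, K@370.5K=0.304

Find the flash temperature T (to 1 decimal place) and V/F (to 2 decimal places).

T = 333.0 K, V/F = 0.20

Adiabatic flash: solve Rachford–Rice at each trial T, then check hF = ψ·hV(T) + (1−ψ)·hL(T).
  T = 330.3 K: K = (1.596, 0.205), RR gives ψ = 0.110, H_out = 2.640 kJ/mol
  T = 370.5 K: K = (3.159, 0.304), RR gives ψ = 0.694, H_out = 22.205 kJ/mol
  T = 350.4 K: K = (2.290, 0.252), RR gives ψ = 0.512, H_out = 14.994 kJ/mol
  T = 340.4 K: K = (1.924, 0.228), RR gives ψ = 0.366, H_out = 10.122 kJ/mol
  T = 335.4 K: K = (1.756, 0.217), RR gives ψ = 0.260, H_out = 6.918 kJ/mol
  T = 332.9 K: K = (1.676, 0.211), RR gives ψ = 0.194, H_out = 4.987 kJ/mol
  T = 334.1 K: K = (1.714, 0.214), RR gives ψ = 0.227, H_out = 5.948 kJ/mol
Linear interpolation between T = 332.9 (H_out = 4.987) and T = 334.1 (H_out = 5.948) on hF = 5.105 gives T ≈ 333.0 K, at which ψ = 0.20.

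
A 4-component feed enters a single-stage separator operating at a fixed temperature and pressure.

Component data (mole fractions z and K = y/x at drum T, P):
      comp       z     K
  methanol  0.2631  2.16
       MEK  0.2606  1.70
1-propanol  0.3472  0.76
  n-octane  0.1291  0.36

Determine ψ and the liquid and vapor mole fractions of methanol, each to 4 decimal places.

Let ψ = V/F and solve Σ zᵢ(Kᵢ−1)/(1+ψ(Kᵢ−1)) = 0.
g(0) = ΣzᵢKᵢ − 1 = 0.3217 and g(1) = 1 − Σzᵢ/Kᵢ = -0.0906, so a root lies in (0, 1).
Newton–Raphson from ψ = 0.5:
  ψ = 0.5000: g = 0.11209, g' = -0.3521 → ψ = 0.8184
  ψ = 0.8184: g = -0.00464, g' = -0.4089 → ψ = 0.8070
  ψ = 0.8070: g = -0.00003, g' = -0.4035 → ψ = 0.8069
Converged at ψ = 0.8069.
Compositions from xᵢ = zᵢ/(1+ψ(Kᵢ−1)), yᵢ = Kᵢxᵢ:
  methanol: x = 0.1359, y = 0.2935
  MEK: x = 0.1665, y = 0.2831
  1-propanol: x = 0.4306, y = 0.3272
  n-octane: x = 0.2670, y = 0.0961

ψ = 0.8069, x_methanol = 0.1359, y_methanol = 0.2935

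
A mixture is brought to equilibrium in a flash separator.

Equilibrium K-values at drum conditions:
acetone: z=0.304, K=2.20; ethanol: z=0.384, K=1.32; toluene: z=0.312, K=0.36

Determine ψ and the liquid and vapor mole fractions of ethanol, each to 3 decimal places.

ψ = 0.582, x_ethanol = 0.324, y_ethanol = 0.427

Iterate (Newton) starting at ψ = 0.5:
  ψ = 0.500: g = 0.0403, g' = -0.477 → ψ = 0.585
  ψ = 0.585: g = -0.0011, g' = -0.505 → ψ = 0.582
Converged at ψ = 0.582.
Compositions from xᵢ = zᵢ/(1+ψ(Kᵢ−1)), yᵢ = Kᵢxᵢ:
  acetone: x = 0.179, y = 0.394
  ethanol: x = 0.324, y = 0.427
  toluene: x = 0.497, y = 0.179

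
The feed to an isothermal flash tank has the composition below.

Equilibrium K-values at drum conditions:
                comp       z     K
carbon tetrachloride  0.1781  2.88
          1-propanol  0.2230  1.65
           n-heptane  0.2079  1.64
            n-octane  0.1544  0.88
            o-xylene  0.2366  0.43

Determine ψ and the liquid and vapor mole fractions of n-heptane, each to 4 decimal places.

Rachford–Rice: g(ψ) = Σ zᵢ(Kᵢ−1)/(1+ψ(Kᵢ−1)) = 0.
Check two-phase: ΣzᵢKᵢ = 1.4594 > 1 and Σzᵢ/Kᵢ = 1.0494 > 1, so g(0) = 0.4594 > 0 and g(1) = -0.0494 < 0.
Newton–Raphson from ψ = 0.5:
  ψ = 0.5000: g = 0.17446, g' = -0.4227 → ψ = 0.9127
  ψ = 0.9127: g = -0.00368, g' = -0.4932 → ψ = 0.9053
Converged at ψ = 0.9053.
Compositions from xᵢ = zᵢ/(1+ψ(Kᵢ−1)), yᵢ = Kᵢxᵢ:
  carbon tetrachloride: x = 0.0659, y = 0.1898
  1-propanol: x = 0.1404, y = 0.2316
  n-heptane: x = 0.1316, y = 0.2159
  n-octane: x = 0.1732, y = 0.1524
  o-xylene: x = 0.4888, y = 0.2102

ψ = 0.9053, x_n-heptane = 0.1316, y_n-heptane = 0.2159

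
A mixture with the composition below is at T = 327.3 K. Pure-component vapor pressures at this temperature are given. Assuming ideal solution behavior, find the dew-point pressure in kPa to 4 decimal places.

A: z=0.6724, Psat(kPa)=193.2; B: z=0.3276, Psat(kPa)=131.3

Pdew = 167.3534 kPa

At the dew point ψ → 1, so Σzᵢ/Kᵢ = 1 with Kᵢ = Pᵢˢᵃᵗ/P ⇒ 1/P = Σzᵢ/Pᵢˢᵃᵗ.
1/P = 0.6724/193.2 + 0.3276/131.3 = 0.0059754 ⇒ P = 167.3534 kPa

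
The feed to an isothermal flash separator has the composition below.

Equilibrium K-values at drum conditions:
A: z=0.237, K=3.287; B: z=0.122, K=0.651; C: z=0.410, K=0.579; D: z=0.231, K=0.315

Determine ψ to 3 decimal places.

Rachford–Rice: g(ψ) = Σ zᵢ(Kᵢ−1)/(1+ψ(Kᵢ−1)) = 0.
Check two-phase: ΣzᵢKᵢ = 1.169 > 1 and Σzᵢ/Kᵢ = 1.701 > 1, so g(0) = 0.169 > 0 and g(1) = -0.701 < 0.
Newton iteration, ψ⁰ = 0.53:
  ψ = 0.530: g = -0.2778, g' = -0.663 → ψ = 0.111
  ψ = 0.111: g = 0.0355, g' = -1.011 → ψ = 0.146
  ψ = 0.146: g = 0.0015, g' = -0.929 → ψ = 0.148
Converged at ψ = 0.148.

ψ = 0.148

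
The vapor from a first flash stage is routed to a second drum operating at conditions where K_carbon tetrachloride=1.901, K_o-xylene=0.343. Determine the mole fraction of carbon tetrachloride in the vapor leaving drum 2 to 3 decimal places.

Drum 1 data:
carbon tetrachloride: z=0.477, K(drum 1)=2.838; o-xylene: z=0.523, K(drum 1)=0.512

Drum 1:
Material balance + equilibrium reduce to Σ zᵢ(Kᵢ−1)/(1+ψ₁(Kᵢ−1)) = 0.
Check two-phase: ΣzᵢKᵢ = 1.622 > 1 and Σzᵢ/Kᵢ = 1.190 > 1, so g(0) = 0.622 > 0 and g(1) = -0.190 < 0.
Binary case is linear: z₁(K₁−1)(1+ψ₁(K₂−1)) + z₂(K₂−1)(1+ψ₁(K₁−1)) = 0
⇒ ψ₁ = [z₁(K₁−1)+z₂(K₂−1)] / [−(K₁−1)(K₂−1)] = 0.6215/0.8969 = 0.693
Drum-1 compositions:
  carbon tetrachloride: x = 0.210, y = 0.595
  o-xylene: x = 0.790, y = 0.405
Drum-2 feed = drum-1 vapor: z₂ = (0.5954, 0.4046).
Drum 2:
Material balance + equilibrium reduce to Σ zᵢ(Kᵢ−1)/(1+ψ₂(Kᵢ−1)) = 0.
Feasibility: ΣzᵢKᵢ = 1.271, Σzᵢ/Kᵢ = 1.493 — both > 1, two phases present.
Newton–Raphson from ψ₂ = 0.31:
  ψ₂ = 0.310: g = 0.0856, g' = -0.571 → ψ₂ = 0.460
  ψ₂ = 0.460: g = -0.0016, g' = -0.600 → ψ₂ = 0.457
Converged at ψ₂ = 0.457.
  carbon tetrachloride: x = 0.422, y = 0.802
  o-xylene: x = 0.578, y = 0.198

y_carbon tetrachloride (drum 2) = 0.802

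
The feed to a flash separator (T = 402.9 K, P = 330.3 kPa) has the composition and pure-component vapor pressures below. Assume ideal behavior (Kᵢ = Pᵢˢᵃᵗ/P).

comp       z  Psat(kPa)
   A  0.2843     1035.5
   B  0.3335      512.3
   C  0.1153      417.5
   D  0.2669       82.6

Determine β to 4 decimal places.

Raoult's law: Kᵢ = Pᵢˢᵃᵗ/P = Pᵢˢᵃᵗ/330.3.
  K_A = 1035.5/330.3 = 3.135029, K_B = 512.3/330.3 = 1.551014, K_C = 417.5/330.3 = 1.264002, K_D = 82.6/330.3 = 0.250076
Let β = V/F and solve Σ zᵢ(Kᵢ−1)/(1+β(Kᵢ−1)) = 0.
g(0) = ΣzᵢKᵢ − 1 = 0.6210 and g(1) = 1 − Σzᵢ/Kᵢ = -0.4642, so a root lies in (0, 1).
Newton iteration, β⁰ = 0.6:
  β = 0.6000: g = 0.06660, g' = -0.8084 → β = 0.6824
  β = 0.6824: g = -0.00354, g' = -0.9036 → β = 0.6785
Converged at β = 0.6785.

β = 0.6785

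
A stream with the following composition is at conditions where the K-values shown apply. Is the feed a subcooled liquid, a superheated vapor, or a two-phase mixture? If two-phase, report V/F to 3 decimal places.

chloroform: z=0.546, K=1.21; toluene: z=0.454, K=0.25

subcooled liquid

ΣzᵢKᵢ = 0.774; Σzᵢ/Kᵢ = 2.267.
Since ΣzᵢKᵢ < 1 the mixture is below its bubble point — single liquid phase.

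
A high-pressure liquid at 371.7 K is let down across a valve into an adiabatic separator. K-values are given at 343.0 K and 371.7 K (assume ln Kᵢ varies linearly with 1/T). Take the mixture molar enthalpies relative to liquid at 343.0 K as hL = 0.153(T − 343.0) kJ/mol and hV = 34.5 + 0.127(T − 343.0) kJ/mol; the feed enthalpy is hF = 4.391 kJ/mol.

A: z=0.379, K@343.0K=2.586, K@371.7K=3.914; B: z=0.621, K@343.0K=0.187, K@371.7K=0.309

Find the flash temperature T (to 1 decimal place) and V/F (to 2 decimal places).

T = 346.3 K, V/F = 0.11

Adiabatic flash: solve Rachford–Rice at each trial T, then check hF = ψ·hV(T) + (1−ψ)·hL(T).
  T = 343.0 K: K = (2.586, 0.187), RR gives ψ = 0.075, H_out = 2.575 kJ/mol
  T = 371.7 K: K = (3.914, 0.309), RR gives ψ = 0.335, H_out = 15.711 kJ/mol
  T = 357.4 K: K = (3.210, 0.243), RR gives ψ = 0.220, H_out = 9.702 kJ/mol
  T = 350.2 K: K = (2.888, 0.214), RR gives ψ = 0.153, H_out = 6.354 kJ/mol
  T = 346.6 K: K = (2.734, 0.200), RR gives ψ = 0.116, H_out = 4.532 kJ/mol
  T = 344.8 K: K = (2.659, 0.193), RR gives ψ = 0.096, H_out = 3.572 kJ/mol
Linear interpolation between T = 344.8 (H_out = 3.572) and T = 346.6 (H_out = 4.532) on hF = 4.391 gives T ≈ 346.3 K, at which ψ = 0.11.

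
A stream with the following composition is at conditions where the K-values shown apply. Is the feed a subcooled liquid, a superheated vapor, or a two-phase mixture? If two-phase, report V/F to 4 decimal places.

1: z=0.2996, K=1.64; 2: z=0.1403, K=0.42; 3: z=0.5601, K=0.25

subcooled liquid

ΣzᵢKᵢ = 0.6903; Σzᵢ/Kᵢ = 2.7571.
Since ΣzᵢKᵢ < 1 the mixture is below its bubble point — single liquid phase.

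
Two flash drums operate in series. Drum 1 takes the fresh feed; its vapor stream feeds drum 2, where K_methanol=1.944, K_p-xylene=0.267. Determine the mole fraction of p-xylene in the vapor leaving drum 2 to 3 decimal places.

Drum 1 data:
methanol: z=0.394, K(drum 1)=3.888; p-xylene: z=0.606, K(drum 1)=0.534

Drum 1:
Let ψ₁ = V/F and solve Σ zᵢ(Kᵢ−1)/(1+ψ₁(Kᵢ−1)) = 0.
g(0) = ΣzᵢKᵢ − 1 = 0.855 and g(1) = 1 − Σzᵢ/Kᵢ = -0.236, so a root lies in (0, 1).
Binary case is linear: z₁(K₁−1)(1+ψ₁(K₂−1)) + z₂(K₂−1)(1+ψ₁(K₁−1)) = 0
⇒ ψ₁ = [z₁(K₁−1)+z₂(K₂−1)] / [−(K₁−1)(K₂−1)] = 0.8555/1.3458 = 0.636
Drum-1 compositions:
  methanol: x = 0.139, y = 0.540
  p-xylene: x = 0.861, y = 0.460
Drum-2 feed = drum-1 vapor: z₂ = (0.5402, 0.4598).
Drum 2:
Let ψ₂ = V/F and solve Σ zᵢ(Kᵢ−1)/(1+ψ₂(Kᵢ−1)) = 0.
Check two-phase: ΣzᵢKᵢ = 1.173 > 1 and Σzᵢ/Kᵢ = 2.000 > 1, so g(0) = 0.173 > 0 and g(1) = -1.000 < 0.
Binary case is linear: z₁(K₁−1)(1+ψ₂(K₂−1)) + z₂(K₂−1)(1+ψ₂(K₁−1)) = 0
⇒ ψ₂ = [z₁(K₁−1)+z₂(K₂−1)] / [−(K₁−1)(K₂−1)] = 0.1729/0.6920 = 0.250
  methanol: x = 0.437, y = 0.850
  p-xylene: x = 0.563, y = 0.150

y_p-xylene (drum 2) = 0.150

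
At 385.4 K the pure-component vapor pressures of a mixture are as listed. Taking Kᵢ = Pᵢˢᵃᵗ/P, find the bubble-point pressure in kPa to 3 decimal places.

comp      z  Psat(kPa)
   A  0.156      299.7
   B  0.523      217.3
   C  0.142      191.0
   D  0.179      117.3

Pbub = 208.520 kPa

At the bubble point ψ → 0, so ΣzᵢKᵢ = 1 with Kᵢ = Pᵢˢᵃᵗ/P ⇒ P = ΣzᵢPᵢˢᵃᵗ.
P = 0.156·299.7 + 0.523·217.3 + 0.142·191.0 + 0.179·117.3 = 208.520 kPa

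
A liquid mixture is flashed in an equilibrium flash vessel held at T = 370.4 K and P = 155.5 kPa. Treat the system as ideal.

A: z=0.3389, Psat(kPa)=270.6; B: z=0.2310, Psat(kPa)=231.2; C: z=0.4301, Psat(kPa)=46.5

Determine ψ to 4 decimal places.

ψ = 0.1363

Raoult's law: Kᵢ = Pᵢˢᵃᵗ/P = Pᵢˢᵃᵗ/155.5.
  K_A = 270.6/155.5 = 1.740193, K_B = 231.2/155.5 = 1.486817, K_C = 46.5/155.5 = 0.299035
Let ψ = V/F and solve Σ zᵢ(Kᵢ−1)/(1+ψ(Kᵢ−1)) = 0.
Check two-phase: ΣzᵢKᵢ = 1.0618 > 1 and Σzᵢ/Kᵢ = 1.7884 > 1, so g(0) = 0.0618 > 0 and g(1) = -0.7884 < 0.
Newton iteration, ψ⁰ = 0.5:
  ψ = 0.5000: g = -0.19064, g' = -0.6353 → ψ = 0.1999
  ψ = 0.1999: g = -0.02962, g' = -0.4722 → ψ = 0.1372
  ψ = 0.1372: g = -0.00042, g' = -0.4598 → ψ = 0.1363
Converged at ψ = 0.1363.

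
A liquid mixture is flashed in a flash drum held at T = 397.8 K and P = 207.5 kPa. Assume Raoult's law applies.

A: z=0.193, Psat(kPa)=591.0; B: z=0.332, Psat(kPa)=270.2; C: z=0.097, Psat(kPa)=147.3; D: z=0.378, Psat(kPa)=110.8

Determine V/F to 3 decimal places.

Raoult's law: Kᵢ = Pᵢˢᵃᵗ/P = Pᵢˢᵃᵗ/207.5.
  K_A = 591.0/207.5 = 2.84819, K_B = 270.2/207.5 = 1.30217, K_C = 147.3/207.5 = 0.70988, K_D = 110.8/207.5 = 0.53398
Rachford–Rice: g(V/F) = Σ zᵢ(Kᵢ−1)/(1+V/F(Kᵢ−1)) = 0.
g(0) = ΣzᵢKᵢ − 1 = 0.253 and g(1) = 1 − Σzᵢ/Kᵢ = -0.167, so a root lies in (0, 1).
Newton iteration, V/F⁰ = 0.4:
  V/F = 0.400: g = 0.0462, g' = -0.377 → V/F = 0.523
  V/F = 0.523: g = 0.0020, g' = -0.348 → V/F = 0.528
Converged at V/F = 0.528.

V/F = 0.528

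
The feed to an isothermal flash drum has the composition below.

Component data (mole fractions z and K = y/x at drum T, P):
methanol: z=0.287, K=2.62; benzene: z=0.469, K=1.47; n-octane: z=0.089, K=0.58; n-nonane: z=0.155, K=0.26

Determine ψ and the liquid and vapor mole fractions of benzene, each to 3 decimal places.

Rachford–Rice: g(ψ) = Σ zᵢ(Kᵢ−1)/(1+ψ(Kᵢ−1)) = 0.
g(0) = ΣzᵢKᵢ − 1 = 0.533 and g(1) = 1 − Σzᵢ/Kᵢ = -0.178, so a root lies in (0, 1).
Iterate (Newton) starting at ψ = 0.5:
  ψ = 0.500: g = 0.2060, g' = -0.537 → ψ = 0.884
  ψ = 0.884: g = -0.0439, g' = -0.928 → ψ = 0.836
  ψ = 0.836: g = -0.0029, g' = -0.811 → ψ = 0.833
Converged at ψ = 0.833.
Compositions from xᵢ = zᵢ/(1+ψ(Kᵢ−1)), yᵢ = Kᵢxᵢ:
  methanol: x = 0.122, y = 0.320
  benzene: x = 0.337, y = 0.495
  n-octane: x = 0.137, y = 0.079
  n-nonane: x = 0.404, y = 0.105

ψ = 0.833, x_benzene = 0.337, y_benzene = 0.495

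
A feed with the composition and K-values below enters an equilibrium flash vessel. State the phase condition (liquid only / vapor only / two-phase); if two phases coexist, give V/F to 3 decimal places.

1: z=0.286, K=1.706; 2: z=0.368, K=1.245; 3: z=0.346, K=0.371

ΣzᵢKᵢ = 1.074; Σzᵢ/Kᵢ = 1.396.
Both exceed 1, so a two-phase solution exists.
Iterate (Newton) starting at ψ = 0.31:
  ψ = 0.310: g = -0.0209, g' = -0.326 → ψ = 0.246
  ψ = 0.246: g = -0.0004, g' = -0.315 → ψ = 0.245
Converged at ψ = 0.245.

two-phase, V/F = 0.245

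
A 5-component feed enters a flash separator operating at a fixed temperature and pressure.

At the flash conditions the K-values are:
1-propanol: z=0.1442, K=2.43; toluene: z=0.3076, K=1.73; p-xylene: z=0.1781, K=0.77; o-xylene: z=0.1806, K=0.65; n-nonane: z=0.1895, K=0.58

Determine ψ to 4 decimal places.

ψ = 0.7242

Rachford–Rice: g(ψ) = Σ zᵢ(Kᵢ−1)/(1+ψ(Kᵢ−1)) = 0.
g(0) = ΣzᵢKᵢ − 1 = 0.2470 and g(1) = 1 − Σzᵢ/Kᵢ = -0.0730, so a root lies in (0, 1).
Iterate (Newton) starting at ψ = 0.5:
  ψ = 0.5000: g = 0.06109, g' = -0.2863 → ψ = 0.7134
  ψ = 0.7134: g = 0.00285, g' = -0.2641 → ψ = 0.7241
Converged at ψ = 0.7242.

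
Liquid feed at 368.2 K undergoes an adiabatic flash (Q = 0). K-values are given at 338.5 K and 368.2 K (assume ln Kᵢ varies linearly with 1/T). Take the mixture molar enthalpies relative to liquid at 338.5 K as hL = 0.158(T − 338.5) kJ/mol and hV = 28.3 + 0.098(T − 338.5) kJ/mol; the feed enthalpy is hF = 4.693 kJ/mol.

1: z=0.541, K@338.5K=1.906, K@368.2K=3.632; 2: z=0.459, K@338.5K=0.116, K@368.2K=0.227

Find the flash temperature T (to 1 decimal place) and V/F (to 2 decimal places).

Adiabatic flash: solve Rachford–Rice at each trial T, then check hF = ψ·hV(T) + (1−ψ)·hL(T).
  T = 338.5 K: K = (1.906, 0.116), RR gives ψ = 0.105, H_out = 2.982 kJ/mol
  T = 368.2 K: K = (3.632, 0.227), RR gives ψ = 0.525, H_out = 18.627 kJ/mol
  T = 353.4 K: K = (2.670, 0.165), RR gives ψ = 0.373, H_out = 12.572 kJ/mol
  T = 345.9 K: K = (2.261, 0.139), RR gives ψ = 0.264, H_out = 8.529 kJ/mol
  T = 342.2 K: K = (2.078, 0.127), RR gives ψ = 0.194, H_out = 6.028 kJ/mol
  T = 340.4 K: K = (1.993, 0.122), RR gives ψ = 0.154, H_out = 4.629 kJ/mol
Linear interpolation between T = 340.4 (H_out = 4.629) and T = 342.2 (H_out = 6.028) on hF = 4.693 gives T ≈ 340.5 K, at which ψ = 0.16.

T = 340.5 K, V/F = 0.16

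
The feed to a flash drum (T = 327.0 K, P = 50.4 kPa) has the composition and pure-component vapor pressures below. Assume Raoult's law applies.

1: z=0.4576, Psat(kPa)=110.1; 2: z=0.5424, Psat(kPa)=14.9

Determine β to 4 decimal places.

β = 0.1918

Raoult's law: Kᵢ = Pᵢˢᵃᵗ/P = Pᵢˢᵃᵗ/50.4.
  K_1 = 110.1/50.4 = 2.184524, K_2 = 14.9/50.4 = 0.295635
Material balance + equilibrium reduce to Σ zᵢ(Kᵢ−1)/(1+β(Kᵢ−1)) = 0.
g(0) = ΣzᵢKᵢ − 1 = 0.1600 and g(1) = 1 − Σzᵢ/Kᵢ = -1.0442, so a root lies in (0, 1).
Binary case is linear: z₁(K₁−1)(1+β(K₂−1)) + z₂(K₂−1)(1+β(K₁−1)) = 0
⇒ β = [z₁(K₁−1)+z₂(K₂−1)] / [−(K₁−1)(K₂−1)] = 0.15999/0.83434 = 0.1918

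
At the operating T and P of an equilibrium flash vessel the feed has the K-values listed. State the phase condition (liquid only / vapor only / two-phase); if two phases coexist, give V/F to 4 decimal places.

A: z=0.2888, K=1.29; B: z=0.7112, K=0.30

ΣzᵢKᵢ = 0.5859; Σzᵢ/Kᵢ = 2.5945.
Since ΣzᵢKᵢ < 1 the mixture is below its bubble point — single liquid phase.

liquid only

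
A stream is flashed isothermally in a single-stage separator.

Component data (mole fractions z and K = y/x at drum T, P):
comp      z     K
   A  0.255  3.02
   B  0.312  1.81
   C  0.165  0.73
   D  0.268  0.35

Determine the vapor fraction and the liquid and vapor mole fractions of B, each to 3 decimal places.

Rachford–Rice: g(ψ) = Σ zᵢ(Kᵢ−1)/(1+ψ(Kᵢ−1)) = 0.
Check two-phase: ΣzᵢKᵢ = 1.549 > 1 and Σzᵢ/Kᵢ = 1.249 > 1, so g(0) = 0.549 > 0 and g(1) = -0.249 < 0.
Newton–Raphson from ψ = 0.48:
  ψ = 0.480: g = 0.1391, g' = -0.629 → ψ = 0.701
  ψ = 0.701: g = -0.0006, g' = -0.662 → ψ = 0.700
Converged at ψ = 0.700.
Compositions from xᵢ = zᵢ/(1+ψ(Kᵢ−1)), yᵢ = Kᵢxᵢ:
  A: x = 0.106, y = 0.319
  B: x = 0.199, y = 0.360
  C: x = 0.203, y = 0.149
  D: x = 0.492, y = 0.172

ψ = 0.700, x_B = 0.199, y_B = 0.360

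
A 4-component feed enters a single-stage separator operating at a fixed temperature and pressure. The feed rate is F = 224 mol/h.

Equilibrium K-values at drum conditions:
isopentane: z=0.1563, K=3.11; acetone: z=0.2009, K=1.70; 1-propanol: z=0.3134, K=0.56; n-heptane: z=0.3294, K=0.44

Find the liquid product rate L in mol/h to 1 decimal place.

L = 180.5 mol/h

Rachford–Rice: g(ψ) = Σ zᵢ(Kᵢ−1)/(1+ψ(Kᵢ−1)) = 0.
Feasibility: ΣzᵢKᵢ = 1.1481, Σzᵢ/Kᵢ = 1.4767 — both > 1, two phases present.
Iterate (Newton) starting at ψ = 0.56:
  ψ = 0.5600: g = -0.19953, g' = -0.5231 → ψ = 0.1786
  ψ = 0.1786: g = 0.00993, g' = -0.6439 → ψ = 0.1940
  ψ = 0.1940: g = 0.00011, g' = -0.6292 → ψ = 0.1942
Converged at ψ = 0.1942.
Then V = ψ·F = 0.1942·224 = 43.5 mol/h and L = F − V = 180.5 mol/h.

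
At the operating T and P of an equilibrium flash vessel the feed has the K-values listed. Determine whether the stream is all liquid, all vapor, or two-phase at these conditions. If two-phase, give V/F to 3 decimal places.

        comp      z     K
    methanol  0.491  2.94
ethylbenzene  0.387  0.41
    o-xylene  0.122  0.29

two-phase, V/F = 0.528

ΣzᵢKᵢ = 1.638; Σzᵢ/Kᵢ = 1.532.
Both exceed 1, so a two-phase solution exists.
Let ψ = V/F and solve Σ zᵢ(Kᵢ−1)/(1+ψ(Kᵢ−1)) = 0.
Newton–Raphson from ψ = 0.63:
  ψ = 0.630: g = -0.0915, g' = -0.917 → ψ = 0.530
  ψ = 0.530: g = -0.0016, g' = -0.893 → ψ = 0.528
Converged at ψ = 0.528.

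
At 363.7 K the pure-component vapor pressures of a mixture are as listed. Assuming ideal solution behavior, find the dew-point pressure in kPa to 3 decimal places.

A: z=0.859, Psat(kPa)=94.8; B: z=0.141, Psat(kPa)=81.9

Pdew = 92.740 kPa

At the dew point ψ → 1, so Σzᵢ/Kᵢ = 1 with Kᵢ = Pᵢˢᵃᵗ/P ⇒ 1/P = Σzᵢ/Pᵢˢᵃᵗ.
1/P = 0.859/94.8 + 0.141/81.9 = 0.010783 ⇒ P = 92.740 kPa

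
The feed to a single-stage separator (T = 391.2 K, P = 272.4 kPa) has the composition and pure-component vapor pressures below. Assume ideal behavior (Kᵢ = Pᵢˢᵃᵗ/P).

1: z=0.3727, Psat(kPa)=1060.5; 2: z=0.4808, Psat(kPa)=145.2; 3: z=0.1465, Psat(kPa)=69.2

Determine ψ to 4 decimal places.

Raoult's law: Kᵢ = Pᵢˢᵃᵗ/P = Pᵢˢᵃᵗ/272.4.
  K_1 = 1060.5/272.4 = 3.893172, K_2 = 145.2/272.4 = 0.533040, K_3 = 69.2/272.4 = 0.254038
Rachford–Rice: g(ψ) = Σ zᵢ(Kᵢ−1)/(1+ψ(Kᵢ−1)) = 0.
g(0) = ΣzᵢKᵢ − 1 = 0.7445 and g(1) = 1 − Σzᵢ/Kᵢ = -0.5744, so a root lies in (0, 1).
Newton iteration, ψ⁰ = 0.5:
  ψ = 0.5000: g = -0.02646, g' = -0.9070 → ψ = 0.4708
  ψ = 0.4708: g = 0.00025, g' = -0.9250 → ψ = 0.4711
Converged at ψ = 0.4711.

ψ = 0.4711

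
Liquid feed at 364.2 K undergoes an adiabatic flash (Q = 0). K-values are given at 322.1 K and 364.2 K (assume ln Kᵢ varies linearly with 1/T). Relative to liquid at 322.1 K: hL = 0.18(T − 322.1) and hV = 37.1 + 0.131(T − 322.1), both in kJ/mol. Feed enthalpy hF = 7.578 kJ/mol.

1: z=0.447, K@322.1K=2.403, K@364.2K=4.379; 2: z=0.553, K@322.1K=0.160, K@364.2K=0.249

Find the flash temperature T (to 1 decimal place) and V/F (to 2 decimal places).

Adiabatic flash: solve Rachford–Rice at each trial T, then check hF = ψ·hV(T) + (1−ψ)·hL(T).
  T = 322.1 K: K = (2.403, 0.160), RR gives ψ = 0.138, H_out = 5.119 kJ/mol
  T = 364.2 K: K = (4.379, 0.249), RR gives ψ = 0.432, H_out = 22.698 kJ/mol
  T = 343.1 K: K = (3.302, 0.202), RR gives ψ = 0.320, H_out = 15.325 kJ/mol
  T = 332.6 K: K = (2.831, 0.181), RR gives ψ = 0.243, H_out = 10.797 kJ/mol
  T = 327.4 K: K = (2.614, 0.170), RR gives ψ = 0.196, H_out = 8.175 kJ/mol
  T = 324.8 K: K = (2.509, 0.165), RR gives ψ = 0.169, H_out = 6.732 kJ/mol
  T = 326.1 K: K = (2.561, 0.168), RR gives ψ = 0.183, H_out = 7.466 kJ/mol
Linear interpolation between T = 326.1 (H_out = 7.466) and T = 327.4 (H_out = 8.175) on hF = 7.578 gives T ≈ 326.3 K, at which ψ = 0.18.

T = 326.3 K, V/F = 0.18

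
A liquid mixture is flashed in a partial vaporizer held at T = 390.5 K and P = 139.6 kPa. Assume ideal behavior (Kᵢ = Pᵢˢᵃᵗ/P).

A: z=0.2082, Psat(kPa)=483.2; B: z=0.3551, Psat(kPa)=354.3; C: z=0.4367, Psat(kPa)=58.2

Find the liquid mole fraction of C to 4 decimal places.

x_C = 0.7576

Raoult's law: Kᵢ = Pᵢˢᵃᵗ/P = Pᵢˢᵃᵗ/139.6.
  K_A = 483.2/139.6 = 3.461318, K_B = 354.3/139.6 = 2.537966, K_C = 58.2/139.6 = 0.416905
Rachford–Rice: g(β) = Σ zᵢ(Kᵢ−1)/(1+β(Kᵢ−1)) = 0.
Feasibility: ΣzᵢKᵢ = 1.8039, Σzᵢ/Kᵢ = 1.2475 — both > 1, two phases present.
Newton iteration, β⁰ = 0.53:
  β = 0.5300: g = 0.15472, g' = -0.8034 → β = 0.7226
  β = 0.7226: g = 0.00307, g' = -0.7952 → β = 0.7264
Converged at β = 0.7264.
Compositions from xᵢ = zᵢ/(1+β(Kᵢ−1)), yᵢ = Kᵢxᵢ:
  A: x = 0.0747, y = 0.2585
  B: x = 0.1677, y = 0.4257
  C: x = 0.7576, y = 0.3158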